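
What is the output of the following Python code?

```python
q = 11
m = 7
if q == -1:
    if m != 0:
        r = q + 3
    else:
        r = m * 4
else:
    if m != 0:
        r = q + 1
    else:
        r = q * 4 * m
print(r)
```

12

q=11, m=7
q == -1 is False; m != 0 is True
→ r = q + 1 = 12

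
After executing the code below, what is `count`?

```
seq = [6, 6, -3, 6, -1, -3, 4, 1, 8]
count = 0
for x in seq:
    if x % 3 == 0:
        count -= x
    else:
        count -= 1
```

-16

x=6: %3==0, count = 0-6 = -6
x=6: %3==0, count = (-6)-6 = -12
x=-3: %3==0, count = (-12)-(-3) = -9
x=6: %3==0, count = (-9)-6 = -15
x=-1: not %3==0, count = (-15)-1 = -16
x=-3: %3==0, count = (-16)-(-3) = -13
x=4: not %3==0, count = (-13)-1 = -14
x=1: not %3==0, count = (-14)-1 = -15
x=8: not %3==0, count = (-15)-1 = -16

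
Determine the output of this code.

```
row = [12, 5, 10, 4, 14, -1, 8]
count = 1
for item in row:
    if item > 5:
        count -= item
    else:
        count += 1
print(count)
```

item=12: >5, count = 1-12 = -11
item=5: not >5, count = (-11)+1 = -10
item=10: >5, count = (-10)-10 = -20
item=4: not >5, count = (-20)+1 = -19
item=14: >5, count = (-19)-14 = -33
item=-1: not >5, count = (-33)+1 = -32
item=8: >5, count = (-32)-8 = -40

-40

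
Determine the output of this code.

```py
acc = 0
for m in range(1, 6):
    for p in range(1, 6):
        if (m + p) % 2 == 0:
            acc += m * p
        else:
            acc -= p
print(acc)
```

81

m=1,p=1: even sum, acc = 0+1 = 1
m=1,p=2: odd sum, acc = 1-2 = -1
m=1,p=3: even sum, acc = (-1)+3 = 2
m=1,p=4: odd sum, acc = 2-4 = -2
m=1,p=5: even sum, acc = (-2)+5 = 3
m=2,p=1: odd sum, acc = 3-1 = 2
m=2,p=2: even sum, acc = 2+4 = 6
m=2,p=3: odd sum, acc = 6-3 = 3
m=2,p=4: even sum, acc = 3+8 = 11
m=2,p=5: odd sum, acc = 11-5 = 6
m=3,p=1: even sum, acc = 6+3 = 9
m=3,p=2: odd sum, acc = 9-2 = 7
m=3,p=3: even sum, acc = 7+9 = 16
m=3,p=4: odd sum, acc = 16-4 = 12
m=3,p=5: even sum, acc = 12+15 = 27
m=4,p=1: odd sum, acc = 27-1 = 26
m=4,p=2: even sum, acc = 26+8 = 34
m=4,p=3: odd sum, acc = 34-3 = 31
m=4,p=4: even sum, acc = 31+16 = 47
m=4,p=5: odd sum, acc = 47-5 = 42
m=5,p=1: even sum, acc = 42+5 = 47
m=5,p=2: odd sum, acc = 47-2 = 45
m=5,p=3: even sum, acc = 45+15 = 60
m=5,p=4: odd sum, acc = 60-4 = 56
m=5,p=5: even sum, acc = 56+25 = 81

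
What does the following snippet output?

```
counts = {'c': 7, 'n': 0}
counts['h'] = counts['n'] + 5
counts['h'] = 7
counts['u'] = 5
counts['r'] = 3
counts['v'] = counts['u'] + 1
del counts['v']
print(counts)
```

{'c': 7, 'n': 0, 'h': 7, 'u': 5, 'r': 3}

counts['h'] = counts['n']+5 = 5 → {'c': 7, 'n': 0, 'h': 5}
counts['h'] = 7 → {'c': 7, 'n': 0, 'h': 7}
counts['u'] = 5 → {'c': 7, 'n': 0, 'h': 7, 'u': 5}
counts['r'] = 3 → {'c': 7, 'n': 0, 'h': 7, 'u': 5, 'r': 3}
counts['v'] = counts['u']+1 = 6 → {'c': 7, 'n': 0, 'h': 7, 'u': 5, 'r': 3, 'v': 6}
del 'v' → {'c': 7, 'n': 0, 'h': 7, 'u': 5, 'r': 3}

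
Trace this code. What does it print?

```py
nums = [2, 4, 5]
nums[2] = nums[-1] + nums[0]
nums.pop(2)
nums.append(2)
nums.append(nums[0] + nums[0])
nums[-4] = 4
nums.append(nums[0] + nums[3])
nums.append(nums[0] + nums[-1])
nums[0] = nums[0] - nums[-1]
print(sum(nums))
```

nums[2] = nums[-1]+nums[0] = 5+2 = 7 → [2, 4, 7]
pop(2) removes 7 → [2, 4]
append 2 → [2, 4, 2]
append nums[0]+nums[0] = 2+2 = 4 → [2, 4, 2, 4]
nums[-4] = 4 → [4, 4, 2, 4]
append nums[0]+nums[3] = 4+4 = 8 → [4, 4, 2, 4, 8]
append nums[0]+nums[-1] = 4+8 = 12 → [4, 4, 2, 4, 8, 12]
nums[0] = nums[0]-nums[-1] = 4-12 = -8 → [-8, 4, 2, 4, 8, 12]
sum = 22

22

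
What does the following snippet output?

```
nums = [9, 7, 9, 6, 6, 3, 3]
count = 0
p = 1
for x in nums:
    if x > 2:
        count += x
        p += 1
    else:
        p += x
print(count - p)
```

35

x=9: >2, count = 0+9 = 9; p=2
x=7: >2, count = 9+7 = 16; p=3
x=9: >2, count = 16+9 = 25; p=4
x=6: >2, count = 25+6 = 31; p=5
x=6: >2, count = 31+6 = 37; p=6
x=3: >2, count = 37+3 = 40; p=7
x=3: >2, count = 40+3 = 43; p=8
count-p = 43-8 = 35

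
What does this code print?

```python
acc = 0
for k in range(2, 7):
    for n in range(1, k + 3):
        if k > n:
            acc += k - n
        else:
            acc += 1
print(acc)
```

k=2,n=1: 2>1, acc = 0+1 = 1
k=2,n=2: not 2>2, acc = 1+1 = 2
k=2,n=3: not 2>3, acc = 2+1 = 3
k=2,n=4: not 2>4, acc = 3+1 = 4
k=3,n=1: 3>1, acc = 4+2 = 6
k=3,n=2: 3>2, acc = 6+1 = 7
k=3,n=3: not 3>3, acc = 7+1 = 8
k=3,n=4: not 3>4, acc = 8+1 = 9
k=3,n=5: not 3>5, acc = 9+1 = 10
k=4,n=1: 4>1, acc = 10+3 = 13
k=4,n=2: 4>2, acc = 13+2 = 15
k=4,n=3: 4>3, acc = 15+1 = 16
k=4,n=4: not 4>4, acc = 16+1 = 17
k=4,n=5: not 4>5, acc = 17+1 = 18
k=4,n=6: not 4>6, acc = 18+1 = 19
k=5,n=1: 5>1, acc = 19+4 = 23
k=5,n=2: 5>2, acc = 23+3 = 26
k=5,n=3: 5>3, acc = 26+2 = 28
k=5,n=4: 5>4, acc = 28+1 = 29
k=5,n=5: not 5>5, acc = 29+1 = 30
k=5,n=6: not 5>6, acc = 30+1 = 31
k=5,n=7: not 5>7, acc = 31+1 = 32
k=6,n=1: 6>1, acc = 32+5 = 37
k=6,n=2: 6>2, acc = 37+4 = 41
k=6,n=3: 6>3, acc = 41+3 = 44
k=6,n=4: 6>4, acc = 44+2 = 46
k=6,n=5: 6>5, acc = 46+1 = 47
k=6,n=6: not 6>6, acc = 47+1 = 48
k=6,n=7: not 6>7, acc = 48+1 = 49
k=6,n=8: not 6>8, acc = 49+1 = 50

50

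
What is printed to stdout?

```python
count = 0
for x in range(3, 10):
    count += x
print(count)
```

x=3: count = 0+3 = 3
x=4: count = 3+4 = 7
x=5: count = 7+5 = 12
x=6: count = 12+6 = 18
x=7: count = 18+7 = 25
x=8: count = 25+8 = 33
x=9: count = 33+9 = 42

42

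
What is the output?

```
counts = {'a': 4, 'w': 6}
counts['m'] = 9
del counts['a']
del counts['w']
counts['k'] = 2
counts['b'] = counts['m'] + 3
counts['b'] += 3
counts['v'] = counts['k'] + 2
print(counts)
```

counts['m'] = 9 → {'a': 4, 'w': 6, 'm': 9}
del 'a' → {'w': 6, 'm': 9}
del 'w' → {'m': 9}
counts['k'] = 2 → {'m': 9, 'k': 2}
counts['b'] = counts['m']+3 = 12 → {'m': 9, 'k': 2, 'b': 12}
counts['b'] = 12+3 = 15 → {'m': 9, 'k': 2, 'b': 15}
counts['v'] = counts['k']+2 = 4 → {'m': 9, 'k': 2, 'b': 15, 'v': 4}

{'m': 9, 'k': 2, 'b': 15, 'v': 4}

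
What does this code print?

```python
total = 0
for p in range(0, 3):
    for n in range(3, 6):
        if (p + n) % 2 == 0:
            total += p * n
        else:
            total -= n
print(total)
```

-4

p=0,n=3: odd sum, total = 0-3 = -3
p=0,n=4: even sum, total = (-3)+0 = -3
p=0,n=5: odd sum, total = (-3)-5 = -8
p=1,n=3: even sum, total = (-8)+3 = -5
p=1,n=4: odd sum, total = (-5)-4 = -9
p=1,n=5: even sum, total = (-9)+5 = -4
p=2,n=3: odd sum, total = (-4)-3 = -7
p=2,n=4: even sum, total = (-7)+8 = 1
p=2,n=5: odd sum, total = 1-5 = -4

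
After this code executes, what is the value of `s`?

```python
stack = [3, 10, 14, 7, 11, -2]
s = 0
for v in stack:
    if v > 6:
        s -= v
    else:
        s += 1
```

-40

v=3: not >6, s = 0+1 = 1
v=10: >6, s = 1-10 = -9
v=14: >6, s = (-9)-14 = -23
v=7: >6, s = (-23)-7 = -30
v=11: >6, s = (-30)-11 = -41
v=-2: not >6, s = (-41)+1 = -40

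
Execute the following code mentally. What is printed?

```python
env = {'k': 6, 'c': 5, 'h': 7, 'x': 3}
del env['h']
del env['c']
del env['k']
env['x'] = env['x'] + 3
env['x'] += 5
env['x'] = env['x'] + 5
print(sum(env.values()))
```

16

del 'h' → {'k': 6, 'c': 5, 'x': 3}
del 'c' → {'k': 6, 'x': 3}
del 'k' → {'x': 3}
env['x'] = env['x']+3 = 6 → {'x': 6}
env['x'] = 6+5 = 11 → {'x': 11}
env['x'] = env['x']+5 = 16 → {'x': 16}
sum of values = 16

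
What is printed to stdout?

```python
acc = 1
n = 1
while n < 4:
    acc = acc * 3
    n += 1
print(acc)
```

27

n=1: acc = 1*3 = 3
n=2: acc = 3*3 = 9
n=3: acc = 9*3 = 27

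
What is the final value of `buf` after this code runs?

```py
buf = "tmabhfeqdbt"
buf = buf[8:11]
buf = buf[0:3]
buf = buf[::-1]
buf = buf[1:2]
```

'b'

slice [8:11] → 'dbt'
slice [0:3] → 'dbt'
reverse → 'tbd'
slice [1:2] → 'b'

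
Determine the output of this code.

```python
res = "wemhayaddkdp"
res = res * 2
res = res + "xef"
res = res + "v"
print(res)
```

wemhayaddkdpwemhayaddkdpxefv

repeat ×2 → 'wemhayaddkdpwemhayaddkdp'
+ 'xef' → 'wemhayaddkdpwemhayaddkdpxef'
+ 'v' → 'wemhayaddkdpwemhayaddkdpxefv'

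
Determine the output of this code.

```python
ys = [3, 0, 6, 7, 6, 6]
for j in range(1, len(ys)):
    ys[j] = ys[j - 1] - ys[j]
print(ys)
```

[3, 3, -3, -10, -16, -22]

j=1: ys[1] = 3-0 = 3 → [3, 3, 6, 7, 6, 6]
j=2: ys[2] = 3-6 = -3 → [3, 3, -3, 7, 6, 6]
j=3: ys[3] = (-3)-7 = -10 → [3, 3, -3, -10, 6, 6]
j=4: ys[4] = (-10)-6 = -16 → [3, 3, -3, -10, -16, 6]
j=5: ys[5] = (-16)-6 = -22 → [3, 3, -3, -10, -16, -22]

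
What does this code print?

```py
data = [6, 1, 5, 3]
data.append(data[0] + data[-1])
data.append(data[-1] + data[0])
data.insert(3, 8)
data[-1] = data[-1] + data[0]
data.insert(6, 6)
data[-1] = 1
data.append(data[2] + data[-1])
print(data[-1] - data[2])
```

append data[0]+data[-1] = 6+3 = 9 → [6, 1, 5, 3, 9]
append data[-1]+data[0] = 9+6 = 15 → [6, 1, 5, 3, 9, 15]
insert 8 at 3 → [6, 1, 5, 8, 3, 9, 15]
data[-1] = data[-1]+data[0] = 15+6 = 21 → [6, 1, 5, 8, 3, 9, 21]
insert 6 at 6 → [6, 1, 5, 8, 3, 9, 6, 21]
data[-1] = 1 → [6, 1, 5, 8, 3, 9, 6, 1]
append data[2]+data[-1] = 5+1 = 6 → [6, 1, 5, 8, 3, 9, 6, 1, 6]
data[-1]-data[2] = 6-5 = 1

1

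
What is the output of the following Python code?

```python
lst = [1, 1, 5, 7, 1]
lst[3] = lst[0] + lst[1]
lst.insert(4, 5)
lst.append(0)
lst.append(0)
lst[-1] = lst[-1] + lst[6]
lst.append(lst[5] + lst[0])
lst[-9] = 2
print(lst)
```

lst[3] = lst[0]+lst[1] = 1+1 = 2 → [1, 1, 5, 2, 1]
insert 5 at 4 → [1, 1, 5, 2, 5, 1]
append 0 → [1, 1, 5, 2, 5, 1, 0]
append 0 → [1, 1, 5, 2, 5, 1, 0, 0]
lst[-1] = lst[-1]+lst[6] = 0+0 = 0 → [1, 1, 5, 2, 5, 1, 0, 0]
append lst[5]+lst[0] = 1+1 = 2 → [1, 1, 5, 2, 5, 1, 0, 0, 2]
lst[-9] = 2 → [2, 1, 5, 2, 5, 1, 0, 0, 2]

[2, 1, 5, 2, 5, 1, 0, 0, 2]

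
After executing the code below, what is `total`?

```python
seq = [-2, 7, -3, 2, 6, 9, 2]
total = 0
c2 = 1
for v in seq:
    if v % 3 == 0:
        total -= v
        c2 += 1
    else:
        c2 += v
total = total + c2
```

v=-2: not %3==0; c2=-1
v=7: not %3==0; c2=6
v=-3: %3==0, total = 0-(-3) = 3; c2=7
v=2: not %3==0; c2=9
v=6: %3==0, total = 3-6 = -3; c2=10
v=9: %3==0, total = (-3)-9 = -12; c2=11
v=2: not %3==0; c2=13
total+c2 = (-12)+13 = 1

1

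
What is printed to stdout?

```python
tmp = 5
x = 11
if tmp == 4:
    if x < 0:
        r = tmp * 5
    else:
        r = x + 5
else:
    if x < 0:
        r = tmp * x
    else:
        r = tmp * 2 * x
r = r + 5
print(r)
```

115

tmp=5, x=11
tmp == 4 is False; x < 0 is False
→ r = tmp * 2 * x = 110
r = 110+5 = 115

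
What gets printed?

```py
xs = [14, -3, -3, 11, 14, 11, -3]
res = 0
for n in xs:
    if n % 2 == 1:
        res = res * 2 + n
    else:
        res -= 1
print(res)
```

-45

n=14: not odd, res = 0-1 = -1
n=-3: odd, res = (-1)*2+(-3) = -5
n=-3: odd, res = (-5)*2+(-3) = -13
n=11: odd, res = (-13)*2+11 = -15
n=14: not odd, res = (-15)-1 = -16
n=11: odd, res = (-16)*2+11 = -21
n=-3: odd, res = (-21)*2+(-3) = -45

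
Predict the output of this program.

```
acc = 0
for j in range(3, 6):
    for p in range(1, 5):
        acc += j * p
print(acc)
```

120

j=3,p=1: acc = 0+3 = 3
j=3,p=2: acc = 3+6 = 9
j=3,p=3: acc = 9+9 = 18
j=3,p=4: acc = 18+12 = 30
j=4,p=1: acc = 30+4 = 34
j=4,p=2: acc = 34+8 = 42
j=4,p=3: acc = 42+12 = 54
j=4,p=4: acc = 54+16 = 70
j=5,p=1: acc = 70+5 = 75
j=5,p=2: acc = 75+10 = 85
j=5,p=3: acc = 85+15 = 100
j=5,p=4: acc = 100+20 = 120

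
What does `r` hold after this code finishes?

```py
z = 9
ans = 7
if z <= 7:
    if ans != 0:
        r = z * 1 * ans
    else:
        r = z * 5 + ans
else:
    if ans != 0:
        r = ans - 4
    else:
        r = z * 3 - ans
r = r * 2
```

z=9, ans=7
z <= 7 is False; ans != 0 is True
→ r = ans - 4 = 3
r = 3*2 = 6

6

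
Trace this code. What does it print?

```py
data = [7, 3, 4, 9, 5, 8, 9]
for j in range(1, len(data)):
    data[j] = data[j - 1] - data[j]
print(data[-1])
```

-31

j=1: data[1] = 7-3 = 4 → [7, 4, 4, 9, 5, 8, 9]
j=2: data[2] = 4-4 = 0 → [7, 4, 0, 9, 5, 8, 9]
j=3: data[3] = 0-9 = -9 → [7, 4, 0, -9, 5, 8, 9]
j=4: data[4] = (-9)-5 = -14 → [7, 4, 0, -9, -14, 8, 9]
j=5: data[5] = (-14)-8 = -22 → [7, 4, 0, -9, -14, -22, 9]
j=6: data[6] = (-22)-9 = -31 → [7, 4, 0, -9, -14, -22, -31]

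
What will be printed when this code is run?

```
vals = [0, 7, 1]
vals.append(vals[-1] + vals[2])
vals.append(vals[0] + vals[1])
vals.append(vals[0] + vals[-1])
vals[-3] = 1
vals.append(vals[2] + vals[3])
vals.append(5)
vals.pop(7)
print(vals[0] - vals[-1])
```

-2

append vals[-1]+vals[2] = 1+1 = 2 → [0, 7, 1, 2]
append vals[0]+vals[1] = 0+7 = 7 → [0, 7, 1, 2, 7]
append vals[0]+vals[-1] = 0+7 = 7 → [0, 7, 1, 2, 7, 7]
vals[-3] = 1 → [0, 7, 1, 1, 7, 7]
append vals[2]+vals[3] = 1+1 = 2 → [0, 7, 1, 1, 7, 7, 2]
append 5 → [0, 7, 1, 1, 7, 7, 2, 5]
pop(7) removes 5 → [0, 7, 1, 1, 7, 7, 2]
vals[0]-vals[-1] = 0-2 = -2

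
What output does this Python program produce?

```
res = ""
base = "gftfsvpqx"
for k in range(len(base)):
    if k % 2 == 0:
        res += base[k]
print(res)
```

k=0: add 'g' → 'g'
k=1: skip
k=2: add 't' → 'gt'
k=3: skip
k=4: add 's' → 'gts'
k=5: skip
k=6: add 'p' → 'gtsp'
k=7: skip
k=8: add 'x' → 'gtspx'

gtspx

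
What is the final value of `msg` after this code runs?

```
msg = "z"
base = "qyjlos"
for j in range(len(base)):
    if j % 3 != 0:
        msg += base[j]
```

j=0: skip
j=1: add 'y' → 'zy'
j=2: add 'j' → 'zyj'
j=3: skip
j=4: add 'o' → 'zyjo'
j=5: add 's' → 'zyjos'

'zyjos'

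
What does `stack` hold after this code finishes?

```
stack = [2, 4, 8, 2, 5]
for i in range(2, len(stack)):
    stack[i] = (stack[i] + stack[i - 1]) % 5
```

i=2: stack[2] = (8+4)%5 = 2 → [2, 4, 2, 2, 5]
i=3: stack[3] = (2+2)%5 = 4 → [2, 4, 2, 4, 5]
i=4: stack[4] = (5+4)%5 = 4 → [2, 4, 2, 4, 4]

[2, 4, 2, 4, 4]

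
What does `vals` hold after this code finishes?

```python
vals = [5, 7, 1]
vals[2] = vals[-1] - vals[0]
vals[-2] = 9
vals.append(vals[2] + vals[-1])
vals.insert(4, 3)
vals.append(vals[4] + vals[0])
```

vals[2] = vals[-1]-vals[0] = 1-5 = -4 → [5, 7, -4]
vals[-2] = 9 → [5, 9, -4]
append vals[2]+vals[-1] = (-4)+(-4) = -8 → [5, 9, -4, -8]
insert 3 at 4 → [5, 9, -4, -8, 3]
append vals[4]+vals[0] = 3+5 = 8 → [5, 9, -4, -8, 3, 8]

[5, 9, -4, -8, 3, 8]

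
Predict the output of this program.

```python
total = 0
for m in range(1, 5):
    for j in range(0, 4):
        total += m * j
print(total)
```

60

m=1,j=0: total = 0+0 = 0
m=1,j=1: total = 0+1 = 1
m=1,j=2: total = 1+2 = 3
m=1,j=3: total = 3+3 = 6
m=2,j=0: total = 6+0 = 6
m=2,j=1: total = 6+2 = 8
m=2,j=2: total = 8+4 = 12
m=2,j=3: total = 12+6 = 18
m=3,j=0: total = 18+0 = 18
m=3,j=1: total = 18+3 = 21
m=3,j=2: total = 21+6 = 27
m=3,j=3: total = 27+9 = 36
m=4,j=0: total = 36+0 = 36
m=4,j=1: total = 36+4 = 40
m=4,j=2: total = 40+8 = 48
m=4,j=3: total = 48+12 = 60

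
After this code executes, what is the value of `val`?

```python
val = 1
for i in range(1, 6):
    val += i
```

i=1: val = 1+1 = 2
i=2: val = 2+2 = 4
i=3: val = 4+3 = 7
i=4: val = 7+4 = 11
i=5: val = 11+5 = 16

16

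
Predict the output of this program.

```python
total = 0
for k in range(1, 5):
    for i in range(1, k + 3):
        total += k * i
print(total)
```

155

k=1,i=1: total = 0+1 = 1
k=1,i=2: total = 1+2 = 3
k=1,i=3: total = 3+3 = 6
k=2,i=1: total = 6+2 = 8
k=2,i=2: total = 8+4 = 12
k=2,i=3: total = 12+6 = 18
k=2,i=4: total = 18+8 = 26
k=3,i=1: total = 26+3 = 29
k=3,i=2: total = 29+6 = 35
k=3,i=3: total = 35+9 = 44
k=3,i=4: total = 44+12 = 56
k=3,i=5: total = 56+15 = 71
k=4,i=1: total = 71+4 = 75
k=4,i=2: total = 75+8 = 83
k=4,i=3: total = 83+12 = 95
k=4,i=4: total = 95+16 = 111
k=4,i=5: total = 111+20 = 131
k=4,i=6: total = 131+24 = 155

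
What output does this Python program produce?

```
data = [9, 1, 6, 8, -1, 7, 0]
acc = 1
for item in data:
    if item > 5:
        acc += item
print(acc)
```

item=9: >5, acc = 1+9 = 10
item=1: not >5
item=6: >5, acc = 10+6 = 16
item=8: >5, acc = 16+8 = 24
item=-1: not >5
item=7: >5, acc = 24+7 = 31
item=0: not >5

31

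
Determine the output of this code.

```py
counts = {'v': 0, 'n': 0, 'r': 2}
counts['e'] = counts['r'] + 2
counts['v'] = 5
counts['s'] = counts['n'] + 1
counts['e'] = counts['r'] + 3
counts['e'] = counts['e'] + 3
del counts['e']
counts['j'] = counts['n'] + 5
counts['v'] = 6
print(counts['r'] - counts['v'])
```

counts['e'] = counts['r']+2 = 4 → {'v': 0, 'n': 0, 'r': 2, 'e': 4}
counts['v'] = 5 → {'v': 5, 'n': 0, 'r': 2, 'e': 4}
counts['s'] = counts['n']+1 = 1 → {'v': 5, 'n': 0, 'r': 2, 'e': 4, 's': 1}
counts['e'] = counts['r']+3 = 5 → {'v': 5, 'n': 0, 'r': 2, 'e': 5, 's': 1}
counts['e'] = counts['e']+3 = 8 → {'v': 5, 'n': 0, 'r': 2, 'e': 8, 's': 1}
del 'e' → {'v': 5, 'n': 0, 'r': 2, 's': 1}
counts['j'] = counts['n']+5 = 5 → {'v': 5, 'n': 0, 'r': 2, 's': 1, 'j': 5}
counts['v'] = 6 → {'v': 6, 'n': 0, 'r': 2, 's': 1, 'j': 5}
counts['r']-counts['v'] = 2-6 = -4

-4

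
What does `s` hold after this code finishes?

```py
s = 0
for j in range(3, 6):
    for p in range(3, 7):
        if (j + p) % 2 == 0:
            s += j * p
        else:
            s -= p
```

76

j=3,p=3: even sum, s = 0+9 = 9
j=3,p=4: odd sum, s = 9-4 = 5
j=3,p=5: even sum, s = 5+15 = 20
j=3,p=6: odd sum, s = 20-6 = 14
j=4,p=3: odd sum, s = 14-3 = 11
j=4,p=4: even sum, s = 11+16 = 27
j=4,p=5: odd sum, s = 27-5 = 22
j=4,p=6: even sum, s = 22+24 = 46
j=5,p=3: even sum, s = 46+15 = 61
j=5,p=4: odd sum, s = 61-4 = 57
j=5,p=5: even sum, s = 57+25 = 82
j=5,p=6: odd sum, s = 82-6 = 76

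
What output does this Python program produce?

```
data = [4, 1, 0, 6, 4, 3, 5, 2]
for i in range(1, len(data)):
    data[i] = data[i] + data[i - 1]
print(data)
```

i=1: data[1] = 1+4 = 5 → [4, 5, 0, 6, 4, 3, 5, 2]
i=2: data[2] = 0+5 = 5 → [4, 5, 5, 6, 4, 3, 5, 2]
i=3: data[3] = 6+5 = 11 → [4, 5, 5, 11, 4, 3, 5, 2]
i=4: data[4] = 4+11 = 15 → [4, 5, 5, 11, 15, 3, 5, 2]
i=5: data[5] = 3+15 = 18 → [4, 5, 5, 11, 15, 18, 5, 2]
i=6: data[6] = 5+18 = 23 → [4, 5, 5, 11, 15, 18, 23, 2]
i=7: data[7] = 2+23 = 25 → [4, 5, 5, 11, 15, 18, 23, 25]

[4, 5, 5, 11, 15, 18, 23, 25]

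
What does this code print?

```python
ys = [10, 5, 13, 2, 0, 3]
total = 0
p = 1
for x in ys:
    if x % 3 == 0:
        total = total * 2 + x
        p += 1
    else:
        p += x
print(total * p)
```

x=10: not %3==0; p=11
x=5: not %3==0; p=16
x=13: not %3==0; p=29
x=2: not %3==0; p=31
x=0: %3==0, total = 0*2+0 = 0; p=32
x=3: %3==0, total = 0*2+3 = 3; p=33
total*p = 3*33 = 99

99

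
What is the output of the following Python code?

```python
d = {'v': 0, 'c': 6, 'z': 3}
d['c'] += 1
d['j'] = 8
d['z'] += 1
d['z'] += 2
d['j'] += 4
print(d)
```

d['c'] = 6+1 = 7 → {'v': 0, 'c': 7, 'z': 3}
d['j'] = 8 → {'v': 0, 'c': 7, 'z': 3, 'j': 8}
d['z'] = 3+1 = 4 → {'v': 0, 'c': 7, 'z': 4, 'j': 8}
d['z'] = 4+2 = 6 → {'v': 0, 'c': 7, 'z': 6, 'j': 8}
d['j'] = 8+4 = 12 → {'v': 0, 'c': 7, 'z': 6, 'j': 12}

{'v': 0, 'c': 7, 'z': 6, 'j': 12}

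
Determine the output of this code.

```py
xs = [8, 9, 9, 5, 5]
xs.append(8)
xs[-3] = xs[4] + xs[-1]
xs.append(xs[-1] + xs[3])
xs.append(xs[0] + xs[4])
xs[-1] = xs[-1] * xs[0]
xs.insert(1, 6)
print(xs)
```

append 8 → [8, 9, 9, 5, 5, 8]
xs[-3] = xs[4]+xs[-1] = 5+8 = 13 → [8, 9, 9, 13, 5, 8]
append xs[-1]+xs[3] = 8+13 = 21 → [8, 9, 9, 13, 5, 8, 21]
append xs[0]+xs[4] = 8+5 = 13 → [8, 9, 9, 13, 5, 8, 21, 13]
xs[-1] = xs[-1]*xs[0] = 13*8 = 104 → [8, 9, 9, 13, 5, 8, 21, 104]
insert 6 at 1 → [8, 6, 9, 9, 13, 5, 8, 21, 104]

[8, 6, 9, 9, 13, 5, 8, 21, 104]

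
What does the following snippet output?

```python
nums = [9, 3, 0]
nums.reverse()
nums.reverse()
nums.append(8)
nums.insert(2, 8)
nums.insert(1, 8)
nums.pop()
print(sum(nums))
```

28

reverse → [0, 3, 9]
reverse → [9, 3, 0]
append 8 → [9, 3, 0, 8]
insert 8 at 2 → [9, 3, 8, 0, 8]
insert 8 at 1 → [9, 8, 3, 8, 0, 8]
pop() removes 8 → [9, 8, 3, 8, 0]
sum = 28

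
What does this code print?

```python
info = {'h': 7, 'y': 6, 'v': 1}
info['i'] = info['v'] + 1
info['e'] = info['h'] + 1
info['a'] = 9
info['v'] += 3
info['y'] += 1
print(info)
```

info['i'] = info['v']+1 = 2 → {'h': 7, 'y': 6, 'v': 1, 'i': 2}
info['e'] = info['h']+1 = 8 → {'h': 7, 'y': 6, 'v': 1, 'i': 2, 'e': 8}
info['a'] = 9 → {'h': 7, 'y': 6, 'v': 1, 'i': 2, 'e': 8, 'a': 9}
info['v'] = 1+3 = 4 → {'h': 7, 'y': 6, 'v': 4, 'i': 2, 'e': 8, 'a': 9}
info['y'] = 6+1 = 7 → {'h': 7, 'y': 7, 'v': 4, 'i': 2, 'e': 8, 'a': 9}

{'h': 7, 'y': 7, 'v': 4, 'i': 2, 'e': 8, 'a': 9}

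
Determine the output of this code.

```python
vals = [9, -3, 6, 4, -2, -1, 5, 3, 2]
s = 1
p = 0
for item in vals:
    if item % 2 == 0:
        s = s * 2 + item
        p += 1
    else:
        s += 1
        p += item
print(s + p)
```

133

item=9: not even, s = 1+1 = 2; p=9
item=-3: not even, s = 2+1 = 3; p=6
item=6: even, s = 3*2+6 = 12; p=7
item=4: even, s = 12*2+4 = 28; p=8
item=-2: even, s = 28*2+(-2) = 54; p=9
item=-1: not even, s = 54+1 = 55; p=8
item=5: not even, s = 55+1 = 56; p=13
item=3: not even, s = 56+1 = 57; p=16
item=2: even, s = 57*2+2 = 116; p=17
s+p = 116+17 = 133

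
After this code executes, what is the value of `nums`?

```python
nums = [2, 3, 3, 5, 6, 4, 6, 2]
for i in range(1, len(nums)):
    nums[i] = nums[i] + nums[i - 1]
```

i=1: nums[1] = 3+2 = 5 → [2, 5, 3, 5, 6, 4, 6, 2]
i=2: nums[2] = 3+5 = 8 → [2, 5, 8, 5, 6, 4, 6, 2]
i=3: nums[3] = 5+8 = 13 → [2, 5, 8, 13, 6, 4, 6, 2]
i=4: nums[4] = 6+13 = 19 → [2, 5, 8, 13, 19, 4, 6, 2]
i=5: nums[5] = 4+19 = 23 → [2, 5, 8, 13, 19, 23, 6, 2]
i=6: nums[6] = 6+23 = 29 → [2, 5, 8, 13, 19, 23, 29, 2]
i=7: nums[7] = 2+29 = 31 → [2, 5, 8, 13, 19, 23, 29, 31]

[2, 5, 8, 13, 19, 23, 29, 31]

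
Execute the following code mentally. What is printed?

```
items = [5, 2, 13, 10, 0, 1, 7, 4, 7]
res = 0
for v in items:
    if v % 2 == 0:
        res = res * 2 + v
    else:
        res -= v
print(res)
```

v=5: not even, res = 0-5 = -5
v=2: even, res = (-5)*2+2 = -8
v=13: not even, res = (-8)-13 = -21
v=10: even, res = (-21)*2+10 = -32
v=0: even, res = (-32)*2+0 = -64
v=1: not even, res = (-64)-1 = -65
v=7: not even, res = (-65)-7 = -72
v=4: even, res = (-72)*2+4 = -140
v=7: not even, res = (-140)-7 = -147

-147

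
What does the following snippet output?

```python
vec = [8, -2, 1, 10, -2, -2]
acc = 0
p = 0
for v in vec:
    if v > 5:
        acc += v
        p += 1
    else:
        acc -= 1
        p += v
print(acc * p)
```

-42

v=8: >5, acc = 0+8 = 8; p=1
v=-2: not >5, acc = 8-1 = 7; p=-1
v=1: not >5, acc = 7-1 = 6; p=0
v=10: >5, acc = 6+10 = 16; p=1
v=-2: not >5, acc = 16-1 = 15; p=-1
v=-2: not >5, acc = 15-1 = 14; p=-3
acc*p = 14*(-3) = -42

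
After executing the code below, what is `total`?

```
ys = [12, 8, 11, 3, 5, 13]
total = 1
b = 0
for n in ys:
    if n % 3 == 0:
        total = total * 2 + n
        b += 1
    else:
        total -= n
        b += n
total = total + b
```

n=12: %3==0, total = 1*2+12 = 14; b=1
n=8: not %3==0, total = 14-8 = 6; b=9
n=11: not %3==0, total = 6-11 = -5; b=20
n=3: %3==0, total = (-5)*2+3 = -7; b=21
n=5: not %3==0, total = (-7)-5 = -12; b=26
n=13: not %3==0, total = (-12)-13 = -25; b=39
total+b = (-25)+39 = 14

14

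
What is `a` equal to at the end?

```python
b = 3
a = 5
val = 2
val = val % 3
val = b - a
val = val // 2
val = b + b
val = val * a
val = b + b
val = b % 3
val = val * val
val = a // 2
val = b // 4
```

val = 2%3 = 2
val = 3-5 = -2
val = (-2)//2 = -1
val = 3+3 = 6
val = 6*5 = 30
val = 3+3 = 6
val = 3%3 = 0
val = 0*0 = 0
val = 5//2 = 2
val = 3//4 = 0

5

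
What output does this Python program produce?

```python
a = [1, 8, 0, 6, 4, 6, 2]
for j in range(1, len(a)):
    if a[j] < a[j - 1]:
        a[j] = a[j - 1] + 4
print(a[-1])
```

j=1: 8>=1, unchanged → [1, 8, 0, 6, 4, 6, 2]
j=2: 0<8, a[2] = 8+4 = 12 → [1, 8, 12, 6, 4, 6, 2]
j=3: 6<12, a[3] = 12+4 = 16 → [1, 8, 12, 16, 4, 6, 2]
j=4: 4<16, a[4] = 16+4 = 20 → [1, 8, 12, 16, 20, 6, 2]
j=5: 6<20, a[5] = 20+4 = 24 → [1, 8, 12, 16, 20, 24, 2]
j=6: 2<24, a[6] = 24+4 = 28 → [1, 8, 12, 16, 20, 24, 28]

28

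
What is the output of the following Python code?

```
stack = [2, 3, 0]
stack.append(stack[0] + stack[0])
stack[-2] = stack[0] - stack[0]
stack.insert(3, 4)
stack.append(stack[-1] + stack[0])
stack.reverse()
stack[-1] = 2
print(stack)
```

[6, 4, 4, 0, 3, 2]

append stack[0]+stack[0] = 2+2 = 4 → [2, 3, 0, 4]
stack[-2] = stack[0]-stack[0] = 2-2 = 0 → [2, 3, 0, 4]
insert 4 at 3 → [2, 3, 0, 4, 4]
append stack[-1]+stack[0] = 4+2 = 6 → [2, 3, 0, 4, 4, 6]
reverse → [6, 4, 4, 0, 3, 2]
stack[-1] = 2 → [6, 4, 4, 0, 3, 2]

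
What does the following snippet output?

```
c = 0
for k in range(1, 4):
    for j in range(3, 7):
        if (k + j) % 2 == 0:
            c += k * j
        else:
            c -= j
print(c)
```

k=1,j=3: even sum, c = 0+3 = 3
k=1,j=4: odd sum, c = 3-4 = -1
k=1,j=5: even sum, c = (-1)+5 = 4
k=1,j=6: odd sum, c = 4-6 = -2
k=2,j=3: odd sum, c = (-2)-3 = -5
k=2,j=4: even sum, c = (-5)+8 = 3
k=2,j=5: odd sum, c = 3-5 = -2
k=2,j=6: even sum, c = (-2)+12 = 10
k=3,j=3: even sum, c = 10+9 = 19
k=3,j=4: odd sum, c = 19-4 = 15
k=3,j=5: even sum, c = 15+15 = 30
k=3,j=6: odd sum, c = 30-6 = 24

24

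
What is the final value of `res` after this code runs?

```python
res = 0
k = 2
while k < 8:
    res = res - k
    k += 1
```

-27

k=2: res = 0-2 = -2
k=3: res = (-2)-3 = -5
k=4: res = (-5)-4 = -9
k=5: res = (-9)-5 = -14
k=6: res = (-14)-6 = -20
k=7: res = (-20)-7 = -27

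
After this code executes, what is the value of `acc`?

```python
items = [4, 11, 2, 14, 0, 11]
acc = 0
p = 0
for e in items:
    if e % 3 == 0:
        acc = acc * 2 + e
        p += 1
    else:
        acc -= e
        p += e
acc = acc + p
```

e=4: not %3==0, acc = 0-4 = -4; p=4
e=11: not %3==0, acc = (-4)-11 = -15; p=15
e=2: not %3==0, acc = (-15)-2 = -17; p=17
e=14: not %3==0, acc = (-17)-14 = -31; p=31
e=0: %3==0, acc = (-31)*2+0 = -62; p=32
e=11: not %3==0, acc = (-62)-11 = -73; p=43
acc+p = (-73)+43 = -30

-30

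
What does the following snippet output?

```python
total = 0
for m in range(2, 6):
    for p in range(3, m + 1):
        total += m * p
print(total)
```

97

m=3,p=3: total = 0+9 = 9
m=4,p=3: total = 9+12 = 21
m=4,p=4: total = 21+16 = 37
m=5,p=3: total = 37+15 = 52
m=5,p=4: total = 52+20 = 72
m=5,p=5: total = 72+25 = 97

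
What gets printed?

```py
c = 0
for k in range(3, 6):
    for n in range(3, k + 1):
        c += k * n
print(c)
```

k=3,n=3: c = 0+9 = 9
k=4,n=3: c = 9+12 = 21
k=4,n=4: c = 21+16 = 37
k=5,n=3: c = 37+15 = 52
k=5,n=4: c = 52+20 = 72
k=5,n=5: c = 72+25 = 97

97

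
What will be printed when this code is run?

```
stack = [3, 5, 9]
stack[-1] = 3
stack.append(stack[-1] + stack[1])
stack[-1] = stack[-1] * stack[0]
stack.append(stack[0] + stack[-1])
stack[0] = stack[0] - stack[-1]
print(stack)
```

stack[-1] = 3 → [3, 5, 3]
append stack[-1]+stack[1] = 3+5 = 8 → [3, 5, 3, 8]
stack[-1] = stack[-1]*stack[0] = 8*3 = 24 → [3, 5, 3, 24]
append stack[0]+stack[-1] = 3+24 = 27 → [3, 5, 3, 24, 27]
stack[0] = stack[0]-stack[-1] = 3-27 = -24 → [-24, 5, 3, 24, 27]

[-24, 5, 3, 24, 27]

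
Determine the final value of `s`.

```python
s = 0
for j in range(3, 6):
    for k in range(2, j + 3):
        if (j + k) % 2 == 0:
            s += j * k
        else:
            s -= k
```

j=3,k=2: odd sum, s = 0-2 = -2
j=3,k=3: even sum, s = (-2)+9 = 7
j=3,k=4: odd sum, s = 7-4 = 3
j=3,k=5: even sum, s = 3+15 = 18
j=4,k=2: even sum, s = 18+8 = 26
j=4,k=3: odd sum, s = 26-3 = 23
j=4,k=4: even sum, s = 23+16 = 39
j=4,k=5: odd sum, s = 39-5 = 34
j=4,k=6: even sum, s = 34+24 = 58
j=5,k=2: odd sum, s = 58-2 = 56
j=5,k=3: even sum, s = 56+15 = 71
j=5,k=4: odd sum, s = 71-4 = 67
j=5,k=5: even sum, s = 67+25 = 92
j=5,k=6: odd sum, s = 92-6 = 86
j=5,k=7: even sum, s = 86+35 = 121

121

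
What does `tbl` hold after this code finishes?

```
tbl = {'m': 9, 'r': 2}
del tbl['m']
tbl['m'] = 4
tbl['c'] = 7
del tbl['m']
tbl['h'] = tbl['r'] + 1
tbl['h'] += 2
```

{'r': 2, 'c': 7, 'h': 5}

del 'm' → {'r': 2}
tbl['m'] = 4 → {'r': 2, 'm': 4}
tbl['c'] = 7 → {'r': 2, 'm': 4, 'c': 7}
del 'm' → {'r': 2, 'c': 7}
tbl['h'] = tbl['r']+1 = 3 → {'r': 2, 'c': 7, 'h': 3}
tbl['h'] = 3+2 = 5 → {'r': 2, 'c': 7, 'h': 5}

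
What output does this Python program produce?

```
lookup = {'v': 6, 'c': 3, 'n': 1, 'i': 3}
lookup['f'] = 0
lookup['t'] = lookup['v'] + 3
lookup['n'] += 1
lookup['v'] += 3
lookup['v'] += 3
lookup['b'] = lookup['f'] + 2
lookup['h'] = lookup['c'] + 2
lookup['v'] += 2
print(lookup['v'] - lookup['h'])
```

lookup['f'] = 0 → {'v': 6, 'c': 3, 'n': 1, 'i': 3, 'f': 0}
lookup['t'] = lookup['v']+3 = 9 → {'v': 6, 'c': 3, 'n': 1, 'i': 3, 'f': 0, 't': 9}
lookup['n'] = 1+1 = 2 → {'v': 6, 'c': 3, 'n': 2, 'i': 3, 'f': 0, 't': 9}
lookup['v'] = 6+3 = 9 → {'v': 9, 'c': 3, 'n': 2, 'i': 3, 'f': 0, 't': 9}
lookup['v'] = 9+3 = 12 → {'v': 12, 'c': 3, 'n': 2, 'i': 3, 'f': 0, 't': 9}
lookup['b'] = lookup['f']+2 = 2 → {'v': 12, 'c': 3, 'n': 2, 'i': 3, 'f': 0, 't': 9, 'b': 2}
lookup['h'] = lookup['c']+2 = 5 → {'v': 12, 'c': 3, 'n': 2, 'i': 3, 'f': 0, 't': 9, 'b': 2, 'h': 5}
lookup['v'] = 12+2 = 14 → {'v': 14, 'c': 3, 'n': 2, 'i': 3, 'f': 0, 't': 9, 'b': 2, 'h': 5}
lookup['v']-lookup['h'] = 14-5 = 9

9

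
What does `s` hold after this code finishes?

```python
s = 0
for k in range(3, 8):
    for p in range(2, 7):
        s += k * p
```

k=3,p=2: s = 0+6 = 6
k=3,p=3: s = 6+9 = 15
k=3,p=4: s = 15+12 = 27
k=3,p=5: s = 27+15 = 42
k=3,p=6: s = 42+18 = 60
k=4,p=2: s = 60+8 = 68
k=4,p=3: s = 68+12 = 80
k=4,p=4: s = 80+16 = 96
k=4,p=5: s = 96+20 = 116
k=4,p=6: s = 116+24 = 140
k=5,p=2: s = 140+10 = 150
k=5,p=3: s = 150+15 = 165
k=5,p=4: s = 165+20 = 185
k=5,p=5: s = 185+25 = 210
k=5,p=6: s = 210+30 = 240
k=6,p=2: s = 240+12 = 252
k=6,p=3: s = 252+18 = 270
k=6,p=4: s = 270+24 = 294
k=6,p=5: s = 294+30 = 324
k=6,p=6: s = 324+36 = 360
k=7,p=2: s = 360+14 = 374
k=7,p=3: s = 374+21 = 395
k=7,p=4: s = 395+28 = 423
k=7,p=5: s = 423+35 = 458
k=7,p=6: s = 458+42 = 500

500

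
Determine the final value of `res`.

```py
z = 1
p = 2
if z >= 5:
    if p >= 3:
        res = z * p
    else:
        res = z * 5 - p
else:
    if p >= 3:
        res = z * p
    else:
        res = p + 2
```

4

z=1, p=2
z >= 5 is False; p >= 3 is False
→ res = p + 2 = 4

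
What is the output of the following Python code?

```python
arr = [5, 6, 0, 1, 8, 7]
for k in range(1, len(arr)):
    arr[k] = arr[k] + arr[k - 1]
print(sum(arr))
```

k=1: arr[1] = 6+5 = 11 → [5, 11, 0, 1, 8, 7]
k=2: arr[2] = 0+11 = 11 → [5, 11, 11, 1, 8, 7]
k=3: arr[3] = 1+11 = 12 → [5, 11, 11, 12, 8, 7]
k=4: arr[4] = 8+12 = 20 → [5, 11, 11, 12, 20, 7]
k=5: arr[5] = 7+20 = 27 → [5, 11, 11, 12, 20, 27]
sum = 86

86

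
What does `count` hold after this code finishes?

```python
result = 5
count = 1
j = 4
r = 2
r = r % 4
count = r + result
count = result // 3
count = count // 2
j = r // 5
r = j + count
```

r = 2%4 = 2
count = 2+5 = 7
count = 5//3 = 1
count = 1//2 = 0
j = 2//5 = 0
r = 0+0 = 0

0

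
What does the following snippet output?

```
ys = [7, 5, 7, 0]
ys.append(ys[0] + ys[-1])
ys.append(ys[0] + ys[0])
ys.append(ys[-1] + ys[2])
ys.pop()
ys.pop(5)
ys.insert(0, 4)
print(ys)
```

[4, 7, 5, 7, 0, 7]

append ys[0]+ys[-1] = 7+0 = 7 → [7, 5, 7, 0, 7]
append ys[0]+ys[0] = 7+7 = 14 → [7, 5, 7, 0, 7, 14]
append ys[-1]+ys[2] = 14+7 = 21 → [7, 5, 7, 0, 7, 14, 21]
pop() removes 21 → [7, 5, 7, 0, 7, 14]
pop(5) removes 14 → [7, 5, 7, 0, 7]
insert 4 at 0 → [4, 7, 5, 7, 0, 7]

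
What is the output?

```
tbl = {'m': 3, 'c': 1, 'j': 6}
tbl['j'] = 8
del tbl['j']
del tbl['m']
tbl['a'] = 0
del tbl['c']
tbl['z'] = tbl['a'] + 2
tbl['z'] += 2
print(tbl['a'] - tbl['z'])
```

tbl['j'] = 8 → {'m': 3, 'c': 1, 'j': 8}
del 'j' → {'m': 3, 'c': 1}
del 'm' → {'c': 1}
tbl['a'] = 0 → {'c': 1, 'a': 0}
del 'c' → {'a': 0}
tbl['z'] = tbl['a']+2 = 2 → {'a': 0, 'z': 2}
tbl['z'] = 2+2 = 4 → {'a': 0, 'z': 4}
tbl['a']-tbl['z'] = 0-4 = -4

-4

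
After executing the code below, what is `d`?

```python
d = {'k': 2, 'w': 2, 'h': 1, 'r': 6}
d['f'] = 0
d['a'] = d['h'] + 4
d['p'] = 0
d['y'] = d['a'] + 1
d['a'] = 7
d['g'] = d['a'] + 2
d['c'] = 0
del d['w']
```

{'k': 2, 'h': 1, 'r': 6, 'f': 0, 'a': 7, 'p': 0, 'y': 6, 'g': 9, 'c': 0}

d['f'] = 0 → {'k': 2, 'w': 2, 'h': 1, 'r': 6, 'f': 0}
d['a'] = d['h']+4 = 5 → {'k': 2, 'w': 2, 'h': 1, 'r': 6, 'f': 0, 'a': 5}
d['p'] = 0 → {'k': 2, 'w': 2, 'h': 1, 'r': 6, 'f': 0, 'a': 5, 'p': 0}
d['y'] = d['a']+1 = 6 → {'k': 2, 'w': 2, 'h': 1, 'r': 6, 'f': 0, 'a': 5, 'p': 0, 'y': 6}
d['a'] = 7 → {'k': 2, 'w': 2, 'h': 1, 'r': 6, 'f': 0, 'a': 7, 'p': 0, 'y': 6}
d['g'] = d['a']+2 = 9 → {'k': 2, 'w': 2, 'h': 1, 'r': 6, 'f': 0, 'a': 7, 'p': 0, 'y': 6, 'g': 9}
d['c'] = 0 → {'k': 2, 'w': 2, 'h': 1, 'r': 6, 'f': 0, 'a': 7, 'p': 0, 'y': 6, 'g': 9, 'c': 0}
del 'w' → {'k': 2, 'h': 1, 'r': 6, 'f': 0, 'a': 7, 'p': 0, 'y': 6, 'g': 9, 'c': 0}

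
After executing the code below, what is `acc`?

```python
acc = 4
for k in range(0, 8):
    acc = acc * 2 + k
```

k=0: acc = 4*2+0 = 8
k=1: acc = 8*2+1 = 17
k=2: acc = 17*2+2 = 36
k=3: acc = 36*2+3 = 75
k=4: acc = 75*2+4 = 154
k=5: acc = 154*2+5 = 313
k=6: acc = 313*2+6 = 632
k=7: acc = 632*2+7 = 1271

1271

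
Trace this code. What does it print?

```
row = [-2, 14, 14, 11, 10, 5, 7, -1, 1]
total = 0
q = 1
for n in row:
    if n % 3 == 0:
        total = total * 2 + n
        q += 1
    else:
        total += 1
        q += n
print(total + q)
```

69

n=-2: not %3==0, total = 0+1 = 1; q=-1
n=14: not %3==0, total = 1+1 = 2; q=13
n=14: not %3==0, total = 2+1 = 3; q=27
n=11: not %3==0, total = 3+1 = 4; q=38
n=10: not %3==0, total = 4+1 = 5; q=48
n=5: not %3==0, total = 5+1 = 6; q=53
n=7: not %3==0, total = 6+1 = 7; q=60
n=-1: not %3==0, total = 7+1 = 8; q=59
n=1: not %3==0, total = 8+1 = 9; q=60
total+q = 9+60 = 69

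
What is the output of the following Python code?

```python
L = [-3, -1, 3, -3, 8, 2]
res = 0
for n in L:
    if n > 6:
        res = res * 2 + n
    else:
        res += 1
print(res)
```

17

n=-3: not >6, res = 0+1 = 1
n=-1: not >6, res = 1+1 = 2
n=3: not >6, res = 2+1 = 3
n=-3: not >6, res = 3+1 = 4
n=8: >6, res = 4*2+8 = 16
n=2: not >6, res = 16+1 = 17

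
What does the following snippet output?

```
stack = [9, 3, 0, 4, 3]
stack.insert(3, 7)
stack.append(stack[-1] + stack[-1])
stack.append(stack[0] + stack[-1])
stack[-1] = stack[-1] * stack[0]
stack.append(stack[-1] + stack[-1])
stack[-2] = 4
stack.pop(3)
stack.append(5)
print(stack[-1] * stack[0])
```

insert 7 at 3 → [9, 3, 0, 7, 4, 3]
append stack[-1]+stack[-1] = 3+3 = 6 → [9, 3, 0, 7, 4, 3, 6]
append stack[0]+stack[-1] = 9+6 = 15 → [9, 3, 0, 7, 4, 3, 6, 15]
stack[-1] = stack[-1]*stack[0] = 15*9 = 135 → [9, 3, 0, 7, 4, 3, 6, 135]
append stack[-1]+stack[-1] = 135+135 = 270 → [9, 3, 0, 7, 4, 3, 6, 135, 270]
stack[-2] = 4 → [9, 3, 0, 7, 4, 3, 6, 4, 270]
pop(3) removes 7 → [9, 3, 0, 4, 3, 6, 4, 270]
append 5 → [9, 3, 0, 4, 3, 6, 4, 270, 5]
stack[-1]*stack[0] = 5*9 = 45

45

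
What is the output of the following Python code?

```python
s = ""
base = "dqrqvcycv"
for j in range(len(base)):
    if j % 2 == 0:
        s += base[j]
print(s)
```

j=0: add 'd' → 'd'
j=1: skip
j=2: add 'r' → 'dr'
j=3: skip
j=4: add 'v' → 'drv'
j=5: skip
j=6: add 'y' → 'drvy'
j=7: skip
j=8: add 'v' → 'drvyv'

drvyv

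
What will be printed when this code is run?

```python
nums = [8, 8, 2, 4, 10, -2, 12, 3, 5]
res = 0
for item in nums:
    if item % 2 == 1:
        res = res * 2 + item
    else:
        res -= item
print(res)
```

item=8: not odd, res = 0-8 = -8
item=8: not odd, res = (-8)-8 = -16
item=2: not odd, res = (-16)-2 = -18
item=4: not odd, res = (-18)-4 = -22
item=10: not odd, res = (-22)-10 = -32
item=-2: not odd, res = (-32)-(-2) = -30
item=12: not odd, res = (-30)-12 = -42
item=3: odd, res = (-42)*2+3 = -81
item=5: odd, res = (-81)*2+5 = -157

-157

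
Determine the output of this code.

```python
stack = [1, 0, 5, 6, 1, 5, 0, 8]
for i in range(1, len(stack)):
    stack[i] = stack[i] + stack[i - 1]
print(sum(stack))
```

95

i=1: stack[1] = 0+1 = 1 → [1, 1, 5, 6, 1, 5, 0, 8]
i=2: stack[2] = 5+1 = 6 → [1, 1, 6, 6, 1, 5, 0, 8]
i=3: stack[3] = 6+6 = 12 → [1, 1, 6, 12, 1, 5, 0, 8]
i=4: stack[4] = 1+12 = 13 → [1, 1, 6, 12, 13, 5, 0, 8]
i=5: stack[5] = 5+13 = 18 → [1, 1, 6, 12, 13, 18, 0, 8]
i=6: stack[6] = 0+18 = 18 → [1, 1, 6, 12, 13, 18, 18, 8]
i=7: stack[7] = 8+18 = 26 → [1, 1, 6, 12, 13, 18, 18, 26]
sum = 95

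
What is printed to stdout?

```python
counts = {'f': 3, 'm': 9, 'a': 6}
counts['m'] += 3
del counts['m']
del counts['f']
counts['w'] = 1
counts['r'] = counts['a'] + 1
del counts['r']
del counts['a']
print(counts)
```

counts['m'] = 9+3 = 12 → {'f': 3, 'm': 12, 'a': 6}
del 'm' → {'f': 3, 'a': 6}
del 'f' → {'a': 6}
counts['w'] = 1 → {'a': 6, 'w': 1}
counts['r'] = counts['a']+1 = 7 → {'a': 6, 'w': 1, 'r': 7}
del 'r' → {'a': 6, 'w': 1}
del 'a' → {'w': 1}

{'w': 1}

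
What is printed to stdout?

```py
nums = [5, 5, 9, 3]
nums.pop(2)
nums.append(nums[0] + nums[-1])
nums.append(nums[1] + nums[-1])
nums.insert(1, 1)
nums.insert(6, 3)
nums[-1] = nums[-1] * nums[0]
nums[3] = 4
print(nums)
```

[5, 1, 5, 4, 8, 13, 15]

pop(2) removes 9 → [5, 5, 3]
append nums[0]+nums[-1] = 5+3 = 8 → [5, 5, 3, 8]
append nums[1]+nums[-1] = 5+8 = 13 → [5, 5, 3, 8, 13]
insert 1 at 1 → [5, 1, 5, 3, 8, 13]
insert 3 at 6 → [5, 1, 5, 3, 8, 13, 3]
nums[-1] = nums[-1]*nums[0] = 3*5 = 15 → [5, 1, 5, 3, 8, 13, 15]
nums[3] = 4 → [5, 1, 5, 4, 8, 13, 15]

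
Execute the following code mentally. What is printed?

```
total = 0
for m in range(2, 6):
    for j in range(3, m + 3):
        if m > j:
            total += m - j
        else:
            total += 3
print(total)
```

m=2,j=3: not 2>3, total = 0+3 = 3
m=2,j=4: not 2>4, total = 3+3 = 6
m=3,j=3: not 3>3, total = 6+3 = 9
m=3,j=4: not 3>4, total = 9+3 = 12
m=3,j=5: not 3>5, total = 12+3 = 15
m=4,j=3: 4>3, total = 15+1 = 16
m=4,j=4: not 4>4, total = 16+3 = 19
m=4,j=5: not 4>5, total = 19+3 = 22
m=4,j=6: not 4>6, total = 22+3 = 25
m=5,j=3: 5>3, total = 25+2 = 27
m=5,j=4: 5>4, total = 27+1 = 28
m=5,j=5: not 5>5, total = 28+3 = 31
m=5,j=6: not 5>6, total = 31+3 = 34
m=5,j=7: not 5>7, total = 34+3 = 37

37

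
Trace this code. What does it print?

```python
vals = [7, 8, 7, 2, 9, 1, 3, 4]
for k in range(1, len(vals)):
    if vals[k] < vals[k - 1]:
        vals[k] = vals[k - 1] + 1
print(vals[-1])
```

k=1: 8>=7, unchanged → [7, 8, 7, 2, 9, 1, 3, 4]
k=2: 7<8, vals[2] = 8+1 = 9 → [7, 8, 9, 2, 9, 1, 3, 4]
k=3: 2<9, vals[3] = 9+1 = 10 → [7, 8, 9, 10, 9, 1, 3, 4]
k=4: 9<10, vals[4] = 10+1 = 11 → [7, 8, 9, 10, 11, 1, 3, 4]
k=5: 1<11, vals[5] = 11+1 = 12 → [7, 8, 9, 10, 11, 12, 3, 4]
k=6: 3<12, vals[6] = 12+1 = 13 → [7, 8, 9, 10, 11, 12, 13, 4]
k=7: 4<13, vals[7] = 13+1 = 14 → [7, 8, 9, 10, 11, 12, 13, 14]

14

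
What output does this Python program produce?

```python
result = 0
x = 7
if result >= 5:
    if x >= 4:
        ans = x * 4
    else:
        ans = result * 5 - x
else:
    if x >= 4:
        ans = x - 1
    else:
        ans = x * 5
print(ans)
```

result=0, x=7
result >= 5 is False; x >= 4 is True
→ ans = x - 1 = 6

6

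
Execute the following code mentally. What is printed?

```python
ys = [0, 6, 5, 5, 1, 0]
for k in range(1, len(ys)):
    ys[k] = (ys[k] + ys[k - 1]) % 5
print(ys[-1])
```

k=1: ys[1] = (6+0)%5 = 1 → [0, 1, 5, 5, 1, 0]
k=2: ys[2] = (5+1)%5 = 1 → [0, 1, 1, 5, 1, 0]
k=3: ys[3] = (5+1)%5 = 1 → [0, 1, 1, 1, 1, 0]
k=4: ys[4] = (1+1)%5 = 2 → [0, 1, 1, 1, 2, 0]
k=5: ys[5] = (0+2)%5 = 2 → [0, 1, 1, 1, 2, 2]

2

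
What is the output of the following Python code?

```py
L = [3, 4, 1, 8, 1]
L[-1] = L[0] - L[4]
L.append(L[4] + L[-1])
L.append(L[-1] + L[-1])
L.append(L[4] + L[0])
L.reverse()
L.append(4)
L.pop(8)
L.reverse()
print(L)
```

L[-1] = L[0]-L[4] = 3-1 = 2 → [3, 4, 1, 8, 2]
append L[4]+L[-1] = 2+2 = 4 → [3, 4, 1, 8, 2, 4]
append L[-1]+L[-1] = 4+4 = 8 → [3, 4, 1, 8, 2, 4, 8]
append L[4]+L[0] = 2+3 = 5 → [3, 4, 1, 8, 2, 4, 8, 5]
reverse → [5, 8, 4, 2, 8, 1, 4, 3]
append 4 → [5, 8, 4, 2, 8, 1, 4, 3, 4]
pop(8) removes 4 → [5, 8, 4, 2, 8, 1, 4, 3]
reverse → [3, 4, 1, 8, 2, 4, 8, 5]

[3, 4, 1, 8, 2, 4, 8, 5]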